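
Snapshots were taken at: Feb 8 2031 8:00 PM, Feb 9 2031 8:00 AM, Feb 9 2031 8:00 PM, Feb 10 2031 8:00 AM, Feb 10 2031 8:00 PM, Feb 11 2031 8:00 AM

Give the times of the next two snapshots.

Feb 11 2031 8:00 PM, Feb 12 2031 8:00 AM

Spacing: 12, 12, 12, 12, 12 h — constant 12 h.
Feb 11 2031 8:00 AM + 12 h = Feb 11 2031 8:00 PM.
Feb 11 2031 8:00 PM + 12 h = Feb 12 2031 8:00 AM.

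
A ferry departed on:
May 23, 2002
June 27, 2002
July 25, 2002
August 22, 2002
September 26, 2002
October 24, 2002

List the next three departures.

These are Thursdays at 28- or 35-day spacing (35, 28, 28, 35, 28).
The pattern: 4th Thursday of the month.
November 2002 — 4th Thursday is November 28, 2002.
4th Thursday of December 2002: December 26, 2002.
4th Thursday of January 2003: January 23, 2003.

November 28, 2002; December 26, 2002; January 23, 2003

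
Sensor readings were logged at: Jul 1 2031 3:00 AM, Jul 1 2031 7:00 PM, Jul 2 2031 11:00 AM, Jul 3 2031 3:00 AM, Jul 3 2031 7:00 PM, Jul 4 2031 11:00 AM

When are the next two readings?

Jul 5 2031 3:00 AM, Jul 5 2031 7:00 PM

Gaps: 16, 16, 16, 16, 16 hours — each event is 16 hours after the previous one.
Jul 4 2031 11:00 AM + 16 h = Jul 5 2031 3:00 AM.
Jul 5 2031 3:00 AM + 16 h = Jul 5 2031 7:00 PM.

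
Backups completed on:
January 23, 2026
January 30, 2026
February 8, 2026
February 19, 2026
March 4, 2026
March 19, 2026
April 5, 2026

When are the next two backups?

April 24, 2026; May 15, 2026

Gaps: 7, 9, 11, 13, 15, 17 days — each gap is 2 larger than the previous one.
Next gap: 19 days. April 5, 2026 + 19 days = April 24, 2026.
Next gap: 21 days. April 24, 2026 + 21 days = May 15, 2026.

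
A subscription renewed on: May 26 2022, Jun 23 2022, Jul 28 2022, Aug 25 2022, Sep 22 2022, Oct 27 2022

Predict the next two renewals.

These are Thursdays at 28- or 35-day spacing (28, 35, 28, 28, 35).
The pattern: 4th Thursday of the month.
4th Thursday of November 2022: Nov 24 2022.
4th Thursday of December 2022: Dec 22 2022.

Nov 24 2022, Dec 22 2022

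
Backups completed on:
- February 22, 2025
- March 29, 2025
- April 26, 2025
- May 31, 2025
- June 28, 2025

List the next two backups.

All Saturdays; the gaps (35, 28, 35, 28) vary with month length.
This is the last Saturday of each month.
Last Saturday of July 2025: July 26, 2025.
Last Saturday of August 2025: August 30, 2025.

July 26, 2025; August 30, 2025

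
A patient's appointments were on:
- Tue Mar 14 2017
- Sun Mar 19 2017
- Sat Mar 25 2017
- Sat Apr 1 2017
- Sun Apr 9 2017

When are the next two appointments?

Tue Apr 18 2017, Fri Apr 28 2017

Gaps: 5, 6, 7, 8 days — each gap is 1 larger than the previous one.
Next gap: 9 days. Sun Apr 9 2017 + 9 days = Tue Apr 18 2017.
Next gap: 10 days. Tue Apr 18 2017 + 10 days = Fri Apr 28 2017.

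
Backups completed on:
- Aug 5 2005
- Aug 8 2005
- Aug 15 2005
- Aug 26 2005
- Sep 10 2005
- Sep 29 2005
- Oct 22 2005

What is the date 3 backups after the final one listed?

Gaps: 3, 7, 11, 15, 19, 23 days — each gap is 4 larger than the previous one.
Next gap: 27 days. Oct 22 2005 + 27 days = Nov 18 2005.
Next gap: 31 days. Nov 18 2005 + 31 days = Dec 19 2005.
Next gap: 35 days. Dec 19 2005 + 35 days = Jan 23 2006.

Jan 23 2006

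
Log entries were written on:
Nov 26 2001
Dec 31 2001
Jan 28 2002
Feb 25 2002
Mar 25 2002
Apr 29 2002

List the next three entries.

These are Mondays with 35, 28, 28, 28, 35-day gaps.
Each is the final Monday of its month — Dec 31 2001 is past the 28th, so '4th Monday' doesn't fit.
May 2002 ends with Monday May 27 2002.
June 2002 ends with Monday Jun 24 2002.
July 2002 ends with Monday Jul 29 2002.

May 27 2002, Jun 24 2002, Jul 29 2002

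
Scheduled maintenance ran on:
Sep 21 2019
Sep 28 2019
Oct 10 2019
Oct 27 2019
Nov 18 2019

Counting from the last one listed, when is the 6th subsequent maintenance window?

Jul 12 2020

Intervals are 7, 12, 17, 22 days — an arithmetic progression with common difference 5.
Next gap: 27 days. Nov 18 2019 + 27 days = Dec 15 2019.
Next gap: 32 days. Dec 15 2019 + 32 days = Jan 16 2020.
Next gap: 37 days. Jan 16 2020 + 37 days = Feb 22 2020.
Next gap: 42 days. Feb 22 2020 + 42 days = Apr 4 2020.
Next gap: 47 days. Apr 4 2020 + 47 days = May 21 2020.
Next gap: 52 days. May 21 2020 + 52 days = Jul 12 2020.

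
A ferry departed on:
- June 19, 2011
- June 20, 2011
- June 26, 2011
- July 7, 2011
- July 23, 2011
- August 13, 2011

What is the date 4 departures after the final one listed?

Gaps: 1, 6, 11, 16, 21 days — each gap is 5 larger than the previous one.
Next gap: 26 days. August 13, 2011 + 26 days = September 8, 2011.
Next gap: 31 days. September 8, 2011 + 31 days = October 9, 2011.
Next gap: 36 days. October 9, 2011 + 36 days = November 14, 2011.
Next gap: 41 days. November 14, 2011 + 41 days = December 25, 2011.

December 25, 2011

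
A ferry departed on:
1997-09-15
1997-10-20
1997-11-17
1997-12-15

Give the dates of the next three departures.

All dates are Mondays, 35, 28, 28 days apart.
Specifically, the 3rd Monday of each month.
3rd Monday of January 1998: 1998-01-19.
3rd Monday of February 1998: 1998-02-16.
3rd Monday of March 1998: 1998-03-16.

1998-01-19, 1998-02-16, 1998-03-16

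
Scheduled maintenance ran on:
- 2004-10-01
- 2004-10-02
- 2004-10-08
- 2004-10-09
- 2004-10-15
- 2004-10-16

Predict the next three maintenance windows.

The gap pattern 1, 6, 1, 6, 1 repeats every 2 events.
These are the Fridays and Saturdays of each week.
Next Friday: 2004-10-22.
The following Saturday is 2004-10-23.
Next Friday: 2004-10-29.

2004-10-22, 2004-10-23, 2004-10-29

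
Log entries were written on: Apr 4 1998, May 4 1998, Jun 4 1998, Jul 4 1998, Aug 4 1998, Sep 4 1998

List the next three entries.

Gaps: 30, 31, 30, 31, 31 days — not constant. Every event is on the 4th of the month.
Pattern: the 4th of each month.
October 1998: Oct 4 1998.
Next: November 1998 → Nov 4 1998.
Next: December 1998 → Dec 4 1998.

Oct 4 1998, Nov 4 1998, Dec 4 1998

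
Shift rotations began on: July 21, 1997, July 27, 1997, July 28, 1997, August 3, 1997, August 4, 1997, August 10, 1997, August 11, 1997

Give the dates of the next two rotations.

The gap pattern 6, 1, 6, 1, 6, 1 repeats every 2 events.
These are the Mondays and Sundays of each week.
Next Sunday: August 17, 1997.
Next Monday: August 18, 1997.

August 17, 1997; August 18, 1997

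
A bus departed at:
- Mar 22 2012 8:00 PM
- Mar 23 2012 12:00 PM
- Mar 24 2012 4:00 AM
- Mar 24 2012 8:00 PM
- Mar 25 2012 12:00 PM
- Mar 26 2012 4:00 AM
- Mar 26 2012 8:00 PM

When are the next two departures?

Mar 27 2012 12:00 PM, Mar 28 2012 4:00 AM

The interval is a steady 16 hours (16, 16, 16, 16, 16, 16).
Mar 26 2012 8:00 PM + 16 h = Mar 27 2012 12:00 PM.
Mar 27 2012 12:00 PM + 16 h = Mar 28 2012 4:00 AM.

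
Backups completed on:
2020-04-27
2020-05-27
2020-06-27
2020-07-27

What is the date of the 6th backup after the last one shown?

Gaps: 30, 31, 30 days — not constant. Every event is on the 27th of the month.
Pattern: the 27th of each month.
August 2020: 2020-08-27.
September 2020: 2020-09-27.
Next: October 2020 → 2020-10-27.
Next: November 2020 → 2020-11-27.
December 2020: 2020-12-27.
Next: January 2021 → 2021-01-27.

2021-01-27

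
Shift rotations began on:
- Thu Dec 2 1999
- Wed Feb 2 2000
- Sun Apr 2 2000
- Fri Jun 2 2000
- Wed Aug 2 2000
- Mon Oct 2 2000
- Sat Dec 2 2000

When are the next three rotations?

Each date is the 2nd; the gaps (62, 60, 61, 61, 61, 61) track the month lengths.
The rule is the 2nd of every 2 months.
February 2001: Fri Feb 2 2001.
April 2001: Mon Apr 2 2001.
June 2001: Sat Jun 2 2001.

Fri Feb 2 2001, Mon Apr 2 2001, Sat Jun 2 2001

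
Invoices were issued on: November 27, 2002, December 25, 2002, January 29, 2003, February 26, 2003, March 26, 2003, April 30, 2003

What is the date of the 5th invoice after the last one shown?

September 24, 2003

Every date is a Wednesday; gaps 28, 35, 28, 28, 35 days.
Each is the last Wednesday of its month (at least one falls on the 29th or later, ruling out '4th Wednesday').
May 2003 ends with Wednesday May 28, 2003.
June 2003 ends with Wednesday June 25, 2003.
July 2003 ends with Wednesday July 30, 2003.
Last Wednesday of August 2003: August 27, 2003.
September 2003 ends with Wednesday September 24, 2003.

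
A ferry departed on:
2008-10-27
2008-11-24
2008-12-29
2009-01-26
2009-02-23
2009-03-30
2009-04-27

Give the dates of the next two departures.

Every date is a Monday; gaps 28, 35, 28, 28, 35, 28 days.
Each is the last Monday of its month (at least one falls on the 29th or later, ruling out '4th Monday').
Last Monday of May 2009: 2009-05-25.
Last Monday of June 2009: 2009-06-29.

2009-05-25, 2009-06-29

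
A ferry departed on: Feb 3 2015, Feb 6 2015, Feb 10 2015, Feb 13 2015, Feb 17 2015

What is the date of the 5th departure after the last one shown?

Mar 6 2015

Gaps: 3, 4, 3, 4 days — not constant, but cyclic with period 2.
The events fall on every Tuesday and Friday.
The following Friday is Feb 20 2015.
Next Tuesday: Feb 24 2015.
Next Friday: Feb 27 2015.
The following Tuesday is Mar 3 2015.
The following Friday is Mar 6 2015.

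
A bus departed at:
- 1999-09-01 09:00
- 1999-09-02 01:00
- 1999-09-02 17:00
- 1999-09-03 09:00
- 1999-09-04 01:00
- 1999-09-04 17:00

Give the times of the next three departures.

1999-09-05 09:00, 1999-09-06 01:00, 1999-09-06 17:00

The interval is a steady 16 hours (16, 16, 16, 16, 16).
1999-09-04 17:00 + 16 h = 1999-09-05 09:00.
1999-09-05 09:00 + 16 h = 1999-09-06 01:00.
1999-09-06 01:00 + 16 h = 1999-09-06 17:00.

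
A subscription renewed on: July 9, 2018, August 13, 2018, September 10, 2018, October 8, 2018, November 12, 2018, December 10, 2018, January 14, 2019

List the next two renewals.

February 11, 2019; March 11, 2019

Gaps: 35, 28, 28, 35, 28, 35 days — a mix of 28 and 35. Every date is a Monday.
Each is the 2nd Monday of its month.
2nd Monday of February 2019: February 11, 2019.
2nd Monday of March 2019: March 11, 2019.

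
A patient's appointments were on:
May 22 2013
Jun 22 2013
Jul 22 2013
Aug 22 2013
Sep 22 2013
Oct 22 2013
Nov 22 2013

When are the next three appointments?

Each date is the 22nd; the gaps (31, 30, 31, 31, 30, 31) track the month lengths.
The rule is the 22nd of each month.
Next: December 2013 → Dec 22 2013.
January 2014: Jan 22 2014.
Next: February 2014 → Feb 22 2014.

Dec 22 2013, Jan 22 2014, Feb 22 2014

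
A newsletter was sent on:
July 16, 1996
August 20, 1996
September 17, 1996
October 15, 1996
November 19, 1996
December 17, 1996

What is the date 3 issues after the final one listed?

March 18, 1997

These are Tuesdays at 28- or 35-day spacing (35, 28, 28, 35, 28).
The pattern: 3rd Tuesday of the month.
3rd Tuesday of January 1997: January 21, 1997.
3rd Tuesday of February 1997: February 18, 1997.
3rd Tuesday of March 1997: March 18, 1997.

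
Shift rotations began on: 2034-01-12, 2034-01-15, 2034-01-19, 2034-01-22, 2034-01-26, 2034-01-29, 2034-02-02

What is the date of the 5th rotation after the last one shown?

2034-02-19

The gap pattern 3, 4, 3, 4, 3, 4 repeats every 2 events.
These are the Thursdays and Sundays of each week.
Next Sunday: 2034-02-05.
Next Thursday: 2034-02-09.
Next Sunday: 2034-02-12.
Next Thursday: 2034-02-16.
Next Sunday: 2034-02-19.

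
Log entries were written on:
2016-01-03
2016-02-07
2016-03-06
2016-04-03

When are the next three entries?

Gaps: 35, 28, 28 days — a mix of 28 and 35. Every date is a Sunday.
Each is the 1st Sunday of its month.
1st Sunday of May 2016: 2016-05-01.
June 2016 — 1st Sunday is 2016-06-05.
1st Sunday of July 2016: 2016-07-03.

2016-05-01, 2016-06-05, 2016-07-03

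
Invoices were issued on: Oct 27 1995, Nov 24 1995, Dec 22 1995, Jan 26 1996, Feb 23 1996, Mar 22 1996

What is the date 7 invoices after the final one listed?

Oct 25 1996

These are Fridays at 28- or 35-day spacing (28, 28, 35, 28, 28).
The pattern: 4th Friday of the month.
4th Friday of April 1996: Apr 26 1996.
May 1996 — 4th Friday is May 24 1996.
4th Friday of June 1996: Jun 28 1996.
July 1996 — 4th Friday is Jul 26 1996.
August 1996 — 4th Friday is Aug 23 1996.
September 1996 — 4th Friday is Sep 27 1996.
4th Friday of October 1996: Oct 25 1996.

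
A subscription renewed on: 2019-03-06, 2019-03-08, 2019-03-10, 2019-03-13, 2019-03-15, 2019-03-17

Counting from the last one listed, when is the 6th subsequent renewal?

2019-03-31

Gaps: 2, 2, 3, 2, 2 days — not constant, but cyclic with period 3.
The events fall on every Wednesday, Friday and Sunday.
Next Wednesday: 2019-03-20.
Next Friday: 2019-03-22.
The following Sunday is 2019-03-24.
The following Wednesday is 2019-03-27.
The following Friday is 2019-03-29.
The following Sunday is 2019-03-31.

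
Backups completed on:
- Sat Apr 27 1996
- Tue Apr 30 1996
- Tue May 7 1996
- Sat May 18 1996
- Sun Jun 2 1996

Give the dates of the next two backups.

Intervals are 3, 7, 11, 15 days — an arithmetic progression with common difference 4.
Next gap: 19 days. Sun Jun 2 1996 + 19 days = Fri Jun 21 1996.
Next gap: 23 days. Fri Jun 21 1996 + 23 days = Sun Jul 14 1996.

Fri Jun 21 1996, Sun Jul 14 1996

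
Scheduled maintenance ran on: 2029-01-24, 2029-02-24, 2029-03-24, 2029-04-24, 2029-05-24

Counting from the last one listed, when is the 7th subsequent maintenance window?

2029-12-24

The day-of-month is always 24 (31, 28, 31, 30 days between events).
So this recurs on the 24th of each month.
Next: June 2029 → 2029-06-24.
Next: July 2029 → 2029-07-24.
Next: August 2029 → 2029-08-24.
Next: September 2029 → 2029-09-24.
October 2029: 2029-10-24.
Next: November 2029 → 2029-11-24.
December 2029: 2029-12-24.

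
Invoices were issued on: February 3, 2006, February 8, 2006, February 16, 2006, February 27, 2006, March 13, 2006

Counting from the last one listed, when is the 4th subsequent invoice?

Gaps: 5, 8, 11, 14 days — each gap is 3 larger than the previous one.
Next gap: 17 days. March 13, 2006 + 17 days = March 30, 2006.
Next gap: 20 days. March 30, 2006 + 20 days = April 19, 2006.
Next gap: 23 days. April 19, 2006 + 23 days = May 12, 2006.
Next gap: 26 days. May 12, 2006 + 26 days = June 7, 2006.

June 7, 2006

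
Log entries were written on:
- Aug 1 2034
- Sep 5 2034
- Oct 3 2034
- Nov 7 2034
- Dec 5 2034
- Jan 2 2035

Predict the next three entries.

All dates are Tuesdays, 35, 28, 35, 28, 28 days apart.
Specifically, the 1st Tuesday of each month.
1st Tuesday of February 2035: Feb 6 2035.
March 2035 — 1st Tuesday is Mar 6 2035.
1st Tuesday of April 2035: Apr 3 2035.

Feb 6 2035, Mar 6 2035, Apr 3 2035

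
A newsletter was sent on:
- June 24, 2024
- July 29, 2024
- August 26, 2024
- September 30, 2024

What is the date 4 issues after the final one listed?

These are Mondays with 35, 28, 35-day gaps.
Each is the final Monday of its month — July 29, 2024 is past the 28th, so '4th Monday' doesn't fit.
Last Monday of October 2024: October 28, 2024.
Last Monday of November 2024: November 25, 2024.
Last Monday of December 2024: December 30, 2024.
January 2025 ends with Monday January 27, 2025.

January 27, 2025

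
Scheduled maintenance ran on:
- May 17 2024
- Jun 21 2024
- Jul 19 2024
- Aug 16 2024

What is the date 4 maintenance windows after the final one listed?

These are Fridays at 28- or 35-day spacing (35, 28, 28).
The pattern: 3rd Friday of the month.
September 2024 — 3rd Friday is Sep 20 2024.
October 2024 — 3rd Friday is Oct 18 2024.
3rd Friday of November 2024: Nov 15 2024.
3rd Friday of December 2024: Dec 20 2024.

Dec 20 2024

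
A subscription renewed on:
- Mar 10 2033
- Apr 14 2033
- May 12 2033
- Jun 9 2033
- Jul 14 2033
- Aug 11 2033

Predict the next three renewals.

Sep 8 2033, Oct 13 2033, Nov 10 2033

Gaps: 35, 28, 28, 35, 28 days — a mix of 28 and 35. Every date is a Thursday.
Each is the 2nd Thursday of its month.
2nd Thursday of September 2033: Sep 8 2033.
2nd Thursday of October 2033: Oct 13 2033.
November 2033 — 2nd Thursday is Nov 10 2033.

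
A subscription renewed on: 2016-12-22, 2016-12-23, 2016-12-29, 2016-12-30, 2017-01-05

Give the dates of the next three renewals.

2017-01-06, 2017-01-12, 2017-01-13

Gaps: 1, 6, 1, 6 days — not constant, but cyclic with period 2.
The events fall on every Thursday and Friday.
The following Friday is 2017-01-06.
Next Thursday: 2017-01-12.
The following Friday is 2017-01-13.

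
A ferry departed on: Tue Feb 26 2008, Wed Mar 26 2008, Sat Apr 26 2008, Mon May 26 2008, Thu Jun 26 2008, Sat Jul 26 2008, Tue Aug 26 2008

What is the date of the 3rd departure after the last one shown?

Each date is the 26th; the gaps (29, 31, 30, 31, 30, 31) track the month lengths.
The rule is the 26th of each month.
September 2008: Fri Sep 26 2008.
Next: October 2008 → Sun Oct 26 2008.
Next: November 2008 → Wed Nov 26 2008.

Wed Nov 26 2008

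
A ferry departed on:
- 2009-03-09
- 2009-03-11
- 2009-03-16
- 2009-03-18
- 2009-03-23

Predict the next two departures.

Gaps: 2, 5, 2, 5 days — not constant, but cyclic with period 2.
The events fall on every Monday and Wednesday.
Next Wednesday: 2009-03-25.
Next Monday: 2009-03-30.

2009-03-25, 2009-03-30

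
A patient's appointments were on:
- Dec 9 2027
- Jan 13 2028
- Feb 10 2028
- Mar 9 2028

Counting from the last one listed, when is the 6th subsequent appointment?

Gaps: 35, 28, 28 days — a mix of 28 and 35. Every date is a Thursday.
Each is the 2nd Thursday of its month.
April 2028 — 2nd Thursday is Apr 13 2028.
May 2028 — 2nd Thursday is May 11 2028.
June 2028 — 2nd Thursday is Jun 8 2028.
2nd Thursday of July 2028: Jul 13 2028.
2nd Thursday of August 2028: Aug 10 2028.
September 2028 — 2nd Thursday is Sep 14 2028.

Sep 14 2028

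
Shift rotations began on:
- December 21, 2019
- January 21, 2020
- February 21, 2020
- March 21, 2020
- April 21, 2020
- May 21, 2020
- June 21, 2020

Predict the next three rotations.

July 21, 2020; August 21, 2020; September 21, 2020

Gaps: 31, 31, 29, 31, 30, 31 days — not constant. Every event is on the 21st of the month.
Pattern: the 21st of each month.
Next: July 2020 → July 21, 2020.
Next: August 2020 → August 21, 2020.
September 2020: September 21, 2020.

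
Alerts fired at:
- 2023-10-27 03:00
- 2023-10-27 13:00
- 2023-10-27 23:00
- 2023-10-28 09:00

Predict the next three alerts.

Spacing: 10, 10, 10 h — constant 10 h.
2023-10-28 09:00 + 10 h = 2023-10-28 19:00.
2023-10-28 19:00 + 10 h = 2023-10-29 05:00.
2023-10-29 05:00 + 10 h = 2023-10-29 15:00.

2023-10-28 19:00, 2023-10-29 05:00, 2023-10-29 15:00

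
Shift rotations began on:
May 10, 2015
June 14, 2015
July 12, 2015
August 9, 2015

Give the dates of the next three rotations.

September 13, 2015; October 11, 2015; November 8, 2015

Gaps: 35, 28, 28 days — a mix of 28 and 35. Every date is a Sunday.
Each is the 2nd Sunday of its month.
2nd Sunday of September 2015: September 13, 2015.
October 2015 — 2nd Sunday is October 11, 2015.
November 2015 — 2nd Sunday is November 8, 2015.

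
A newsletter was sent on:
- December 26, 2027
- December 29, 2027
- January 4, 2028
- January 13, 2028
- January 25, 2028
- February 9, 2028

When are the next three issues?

Intervals are 3, 6, 9, 12, 15 days — an arithmetic progression with common difference 3.
Next gap: 18 days. February 9, 2028 + 18 days = February 27, 2028.
Next gap: 21 days. February 27, 2028 + 21 days = March 19, 2028.
Next gap: 24 days. March 19, 2028 + 24 days = April 12, 2028.

February 27, 2028; March 19, 2028; April 12, 2028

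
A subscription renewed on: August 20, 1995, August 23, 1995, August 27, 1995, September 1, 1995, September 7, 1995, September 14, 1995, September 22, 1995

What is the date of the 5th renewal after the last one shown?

Gaps: 3, 4, 5, 6, 7, 8 days — each gap is 1 larger than the previous one.
Next gap: 9 days. September 22, 1995 + 9 days = October 1, 1995.
Next gap: 10 days. October 1, 1995 + 10 days = October 11, 1995.
Next gap: 11 days. October 11, 1995 + 11 days = October 22, 1995.
Next gap: 12 days. October 22, 1995 + 12 days = November 3, 1995.
Next gap: 13 days. November 3, 1995 + 13 days = November 16, 1995.

November 16, 1995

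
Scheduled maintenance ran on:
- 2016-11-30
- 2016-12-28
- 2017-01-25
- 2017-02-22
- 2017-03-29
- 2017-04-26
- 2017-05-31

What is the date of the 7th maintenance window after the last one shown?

2017-12-27

All Wednesdays; the gaps (28, 28, 28, 35, 28, 35) vary with month length.
This is the last Wednesday of each month.
Last Wednesday of June 2017: 2017-06-28.
July 2017 ends with Wednesday 2017-07-26.
August 2017 ends with Wednesday 2017-08-30.
September 2017 ends with Wednesday 2017-09-27.
October 2017 ends with Wednesday 2017-10-25.
Last Wednesday of November 2017: 2017-11-29.
December 2017 ends with Wednesday 2017-12-27.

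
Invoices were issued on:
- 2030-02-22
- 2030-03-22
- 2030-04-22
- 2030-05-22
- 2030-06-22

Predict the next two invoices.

2030-07-22, 2030-08-22

Gaps: 28, 31, 30, 31 days — not constant. Every event is on the 22nd of the month.
Pattern: the 22nd of each month.
Next: July 2030 → 2030-07-22.
August 2030: 2030-08-22.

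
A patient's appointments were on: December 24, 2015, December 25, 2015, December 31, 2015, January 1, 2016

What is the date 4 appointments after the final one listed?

The gap pattern 1, 6, 1 repeats every 2 events.
These are the Thursdays and Fridays of each week.
Next Thursday: January 7, 2016.
Next Friday: January 8, 2016.
Next Thursday: January 14, 2016.
Next Friday: January 15, 2016.

January 15, 2016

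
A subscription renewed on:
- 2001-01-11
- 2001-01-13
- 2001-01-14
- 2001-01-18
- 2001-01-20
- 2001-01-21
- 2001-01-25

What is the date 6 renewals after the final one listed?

2001-02-08

Gaps: 2, 1, 4, 2, 1, 4 days — not constant, but cyclic with period 3.
The events fall on every Thursday, Saturday and Sunday.
Next Saturday: 2001-01-27.
The following Sunday is 2001-01-28.
The following Thursday is 2001-02-01.
Next Saturday: 2001-02-03.
Next Sunday: 2001-02-04.
Next Thursday: 2001-02-08.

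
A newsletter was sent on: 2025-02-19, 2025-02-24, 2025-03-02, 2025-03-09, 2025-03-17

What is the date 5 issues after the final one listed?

Gaps: 5, 6, 7, 8 days — each gap is 1 larger than the previous one.
Next gap: 9 days. 2025-03-17 + 9 days = 2025-03-26.
Next gap: 10 days. 2025-03-26 + 10 days = 2025-04-05.
Next gap: 11 days. 2025-04-05 + 11 days = 2025-04-16.
Next gap: 12 days. 2025-04-16 + 12 days = 2025-04-28.
Next gap: 13 days. 2025-04-28 + 13 days = 2025-05-11.

2025-05-11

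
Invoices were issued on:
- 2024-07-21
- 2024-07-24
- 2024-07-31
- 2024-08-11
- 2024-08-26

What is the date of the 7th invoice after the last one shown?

2025-03-31

The spacing grows by 4 each time: 3, 7, 11, 15 days.
Next gap: 19 days. 2024-08-26 + 19 days = 2024-09-14.
Next gap: 23 days. 2024-09-14 + 23 days = 2024-10-07.
Next gap: 27 days. 2024-10-07 + 27 days = 2024-11-03.
Next gap: 31 days. 2024-11-03 + 31 days = 2024-12-04.
Next gap: 35 days. 2024-12-04 + 35 days = 2025-01-08.
Next gap: 39 days. 2025-01-08 + 39 days = 2025-02-16.
Next gap: 43 days. 2025-02-16 + 43 days = 2025-03-31.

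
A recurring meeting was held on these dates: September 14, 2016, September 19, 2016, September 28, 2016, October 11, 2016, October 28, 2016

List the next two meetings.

November 18, 2016; December 13, 2016

The spacing grows by 4 each time: 5, 9, 13, 17 days.
Next gap: 21 days. October 28, 2016 + 21 days = November 18, 2016.
Next gap: 25 days. November 18, 2016 + 25 days = December 13, 2016.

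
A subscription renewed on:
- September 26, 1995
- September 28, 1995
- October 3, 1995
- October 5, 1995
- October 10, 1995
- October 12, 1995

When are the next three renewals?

Every event lands on a Tuesday or Thursday (gaps cycle 2, 5, 2, 5, 2).
So the schedule is: every Tuesday and Thursday.
The following Tuesday is October 17, 1995.
Next Thursday: October 19, 1995.
Next Tuesday: October 24, 1995.

October 17, 1995; October 19, 1995; October 24, 1995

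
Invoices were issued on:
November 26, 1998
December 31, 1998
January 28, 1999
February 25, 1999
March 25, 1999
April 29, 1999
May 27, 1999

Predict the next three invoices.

These are Thursdays with 35, 28, 28, 28, 35, 28-day gaps.
Each is the final Thursday of its month — December 31, 1998 is past the 28th, so '4th Thursday' doesn't fit.
June 1999 ends with Thursday June 24, 1999.
July 1999 ends with Thursday July 29, 1999.
Last Thursday of August 1999: August 26, 1999.

June 24, 1999; July 29, 1999; August 26, 1999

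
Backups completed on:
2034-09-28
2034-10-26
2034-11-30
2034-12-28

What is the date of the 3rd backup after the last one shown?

2035-03-29

Every date is a Thursday; gaps 28, 35, 28 days.
Each is the last Thursday of its month (at least one falls on the 29th or later, ruling out '4th Thursday').
Last Thursday of January 2035: 2035-01-25.
Last Thursday of February 2035: 2035-02-22.
Last Thursday of March 2035: 2035-03-29.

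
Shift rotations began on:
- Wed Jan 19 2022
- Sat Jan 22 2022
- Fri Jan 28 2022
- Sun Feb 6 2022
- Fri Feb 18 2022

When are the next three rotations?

Intervals are 3, 6, 9, 12 days — an arithmetic progression with common difference 3.
Next gap: 15 days. Fri Feb 18 2022 + 15 days = Sat Mar 5 2022.
Next gap: 18 days. Sat Mar 5 2022 + 18 days = Wed Mar 23 2022.
Next gap: 21 days. Wed Mar 23 2022 + 21 days = Wed Apr 13 2022.

Sat Mar 5 2022, Wed Mar 23 2022, Wed Apr 13 2022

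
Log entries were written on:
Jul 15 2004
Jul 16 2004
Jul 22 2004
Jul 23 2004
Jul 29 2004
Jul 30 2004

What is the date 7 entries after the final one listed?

Gaps: 1, 6, 1, 6, 1 days — not constant, but cyclic with period 2.
The events fall on every Thursday and Friday.
Next Thursday: Aug 5 2004.
Next Friday: Aug 6 2004.
Next Thursday: Aug 12 2004.
Next Friday: Aug 13 2004.
The following Thursday is Aug 19 2004.
Next Friday: Aug 20 2004.
The following Thursday is Aug 26 2004.

Aug 26 2004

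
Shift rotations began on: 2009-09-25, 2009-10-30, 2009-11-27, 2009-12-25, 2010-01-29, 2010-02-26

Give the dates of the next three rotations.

All Fridays; the gaps (35, 28, 28, 35, 28) vary with month length.
This is the last Friday of each month.
Last Friday of March 2010: 2010-03-26.
April 2010 ends with Friday 2010-04-30.
Last Friday of May 2010: 2010-05-28.

2010-03-26, 2010-04-30, 2010-05-28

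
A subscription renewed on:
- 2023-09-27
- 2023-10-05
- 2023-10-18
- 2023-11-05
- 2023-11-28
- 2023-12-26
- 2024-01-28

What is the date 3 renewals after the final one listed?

Intervals are 8, 13, 18, 23, 28, 33 days — an arithmetic progression with common difference 5.
Next gap: 38 days. 2024-01-28 + 38 days = 2024-03-06.
Next gap: 43 days. 2024-03-06 + 43 days = 2024-04-18.
Next gap: 48 days. 2024-04-18 + 48 days = 2024-06-05.

2024-06-05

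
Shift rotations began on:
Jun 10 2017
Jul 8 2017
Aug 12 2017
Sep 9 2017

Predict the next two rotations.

Oct 14 2017, Nov 11 2017

All dates are Saturdays, 28, 35, 28 days apart.
Specifically, the 2nd Saturday of each month.
2nd Saturday of October 2017: Oct 14 2017.
2nd Saturday of November 2017: Nov 11 2017.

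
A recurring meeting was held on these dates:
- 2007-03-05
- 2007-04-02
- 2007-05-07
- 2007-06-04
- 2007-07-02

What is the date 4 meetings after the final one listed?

Gaps: 28, 35, 28, 28 days — a mix of 28 and 35. Every date is a Monday.
Each is the 1st Monday of its month.
August 2007 — 1st Monday is 2007-08-06.
1st Monday of September 2007: 2007-09-03.
1st Monday of October 2007: 2007-10-01.
November 2007 — 1st Monday is 2007-11-05.

2007-11-05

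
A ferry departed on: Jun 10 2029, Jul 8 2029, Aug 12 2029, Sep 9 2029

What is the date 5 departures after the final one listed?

Feb 10 2030

All dates are Sundays, 28, 35, 28 days apart.
Specifically, the 2nd Sunday of each month.
2nd Sunday of October 2029: Oct 14 2029.
2nd Sunday of November 2029: Nov 11 2029.
2nd Sunday of December 2029: Dec 9 2029.
2nd Sunday of January 2030: Jan 13 2030.
2nd Sunday of February 2030: Feb 10 2030.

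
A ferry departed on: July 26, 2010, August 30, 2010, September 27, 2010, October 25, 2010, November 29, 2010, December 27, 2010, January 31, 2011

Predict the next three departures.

Every date is a Monday; gaps 35, 28, 28, 35, 28, 35 days.
Each is the last Monday of its month (at least one falls on the 29th or later, ruling out '4th Monday').
Last Monday of February 2011: February 28, 2011.
Last Monday of March 2011: March 28, 2011.
April 2011 ends with Monday April 25, 2011.

February 28, 2011; March 28, 2011; April 25, 2011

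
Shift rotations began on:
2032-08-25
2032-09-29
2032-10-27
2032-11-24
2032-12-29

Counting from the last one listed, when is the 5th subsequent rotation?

Every date is a Wednesday; gaps 35, 28, 28, 35 days.
Each is the last Wednesday of its month (at least one falls on the 29th or later, ruling out '4th Wednesday').
Last Wednesday of January 2033: 2033-01-26.
Last Wednesday of February 2033: 2033-02-23.
Last Wednesday of March 2033: 2033-03-30.
Last Wednesday of April 2033: 2033-04-27.
May 2033 ends with Wednesday 2033-05-25.

2033-05-25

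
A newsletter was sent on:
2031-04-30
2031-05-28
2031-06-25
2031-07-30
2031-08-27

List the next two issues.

These are Wednesdays with 28, 28, 35, 28-day gaps.
Each is the final Wednesday of its month — 2031-04-30 is past the 28th, so '4th Wednesday' doesn't fit.
Last Wednesday of September 2031: 2031-09-24.
Last Wednesday of October 2031: 2031-10-29.

2031-09-24, 2031-10-29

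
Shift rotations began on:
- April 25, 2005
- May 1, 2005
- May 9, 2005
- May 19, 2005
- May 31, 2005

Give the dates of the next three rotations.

Gaps: 6, 8, 10, 12 days — each gap is 2 larger than the previous one.
Next gap: 14 days. May 31, 2005 + 14 days = June 14, 2005.
Next gap: 16 days. June 14, 2005 + 16 days = June 30, 2005.
Next gap: 18 days. June 30, 2005 + 18 days = July 18, 2005.

June 14, 2005; June 30, 2005; July 18, 2005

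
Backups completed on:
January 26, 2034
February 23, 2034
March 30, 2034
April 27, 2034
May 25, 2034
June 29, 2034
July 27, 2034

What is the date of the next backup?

August 31, 2034

Every date is a Thursday; gaps 28, 35, 28, 28, 35, 28 days.
Each is the last Thursday of its month (at least one falls on the 29th or later, ruling out '4th Thursday').
Last Thursday of August 2034: August 31, 2034.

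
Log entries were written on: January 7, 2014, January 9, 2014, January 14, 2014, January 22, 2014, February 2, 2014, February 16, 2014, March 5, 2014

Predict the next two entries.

March 25, 2014; April 17, 2014

Intervals are 2, 5, 8, 11, 14, 17 days — an arithmetic progression with common difference 3.
Next gap: 20 days. March 5, 2014 + 20 days = March 25, 2014.
Next gap: 23 days. March 25, 2014 + 23 days = April 17, 2014.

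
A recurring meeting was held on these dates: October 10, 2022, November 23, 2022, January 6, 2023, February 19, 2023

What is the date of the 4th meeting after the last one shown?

Gaps between consecutive events: 44, 44, 44 days — a constant 44-day interval.
February 19, 2023 + 44 days = April 4, 2023.
April 4, 2023 + 44 days = May 18, 2023.
May 18, 2023 + 44 days = July 1, 2023.
July 1, 2023 + 44 days = August 14, 2023.

August 14, 2023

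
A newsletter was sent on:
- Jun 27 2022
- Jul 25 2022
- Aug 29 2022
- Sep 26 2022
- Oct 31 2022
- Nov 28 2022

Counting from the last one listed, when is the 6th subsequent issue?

All Mondays; the gaps (28, 35, 28, 35, 28) vary with month length.
This is the last Monday of each month.
December 2022 ends with Monday Dec 26 2022.
Last Monday of January 2023: Jan 30 2023.
February 2023 ends with Monday Feb 27 2023.
Last Monday of March 2023: Mar 27 2023.
April 2023 ends with Monday Apr 24 2023.
May 2023 ends with Monday May 29 2023.

May 29 2023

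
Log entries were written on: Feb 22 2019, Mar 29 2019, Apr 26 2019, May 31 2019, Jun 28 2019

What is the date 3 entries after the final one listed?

These are Fridays with 35, 28, 35, 28-day gaps.
Each is the final Friday of its month — Mar 29 2019 is past the 28th, so '4th Friday' doesn't fit.
Last Friday of July 2019: Jul 26 2019.
Last Friday of August 2019: Aug 30 2019.
September 2019 ends with Friday Sep 27 2019.

Sep 27 2019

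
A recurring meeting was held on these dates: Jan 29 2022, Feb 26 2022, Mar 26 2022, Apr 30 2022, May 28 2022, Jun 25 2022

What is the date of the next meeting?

Every date is a Saturday; gaps 28, 28, 35, 28, 28 days.
Each is the last Saturday of its month (at least one falls on the 29th or later, ruling out '4th Saturday').
Last Saturday of July 2022: Jul 30 2022.

Jul 30 2022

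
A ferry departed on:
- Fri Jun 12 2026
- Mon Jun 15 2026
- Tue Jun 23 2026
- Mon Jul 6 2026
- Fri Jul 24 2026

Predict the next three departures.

Gaps: 3, 8, 13, 18 days — each gap is 5 larger than the previous one.
Next gap: 23 days. Fri Jul 24 2026 + 23 days = Sun Aug 16 2026.
Next gap: 28 days. Sun Aug 16 2026 + 28 days = Sun Sep 13 2026.
Next gap: 33 days. Sun Sep 13 2026 + 33 days = Fri Oct 16 2026.

Sun Aug 16 2026, Sun Sep 13 2026, Fri Oct 16 2026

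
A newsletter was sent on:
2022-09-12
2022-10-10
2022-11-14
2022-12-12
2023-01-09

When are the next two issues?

2023-02-13, 2023-03-13

All dates are Mondays, 28, 35, 28, 28 days apart.
Specifically, the 2nd Monday of each month.
February 2023 — 2nd Monday is 2023-02-13.
March 2023 — 2nd Monday is 2023-03-13.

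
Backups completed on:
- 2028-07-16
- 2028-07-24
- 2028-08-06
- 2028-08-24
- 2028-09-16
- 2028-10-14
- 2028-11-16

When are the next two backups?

2028-12-24, 2029-02-05

Gaps: 8, 13, 18, 23, 28, 33 days — each gap is 5 larger than the previous one.
Next gap: 38 days. 2028-11-16 + 38 days = 2028-12-24.
Next gap: 43 days. 2028-12-24 + 43 days = 2029-02-05.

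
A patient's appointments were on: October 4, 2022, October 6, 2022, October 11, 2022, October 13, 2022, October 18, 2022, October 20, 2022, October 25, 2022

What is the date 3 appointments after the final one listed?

Every event lands on a Tuesday or Thursday (gaps cycle 2, 5, 2, 5, 2, 5).
So the schedule is: every Tuesday and Thursday.
The following Thursday is October 27, 2022.
The following Tuesday is November 1, 2022.
The following Thursday is November 3, 2022.

November 3, 2022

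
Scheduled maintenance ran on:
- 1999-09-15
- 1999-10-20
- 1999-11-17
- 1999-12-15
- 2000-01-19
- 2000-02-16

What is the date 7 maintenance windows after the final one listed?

2000-09-20

Gaps: 35, 28, 28, 35, 28 days — a mix of 28 and 35. Every date is a Wednesday.
Each is the 3rd Wednesday of its month.
March 2000 — 3rd Wednesday is 2000-03-15.
April 2000 — 3rd Wednesday is 2000-04-19.
May 2000 — 3rd Wednesday is 2000-05-17.
June 2000 — 3rd Wednesday is 2000-06-21.
July 2000 — 3rd Wednesday is 2000-07-19.
3rd Wednesday of August 2000: 2000-08-16.
3rd Wednesday of September 2000: 2000-09-20.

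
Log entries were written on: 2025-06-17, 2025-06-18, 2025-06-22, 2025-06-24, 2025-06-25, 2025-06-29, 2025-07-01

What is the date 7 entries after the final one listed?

2025-07-16

Every event lands on a Tuesday or Wednesday or Sunday (gaps cycle 1, 4, 2, 1, 4, 2).
So the schedule is: every Tuesday, Wednesday and Sunday.
The following Wednesday is 2025-07-02.
Next Sunday: 2025-07-06.
The following Tuesday is 2025-07-08.
The following Wednesday is 2025-07-09.
Next Sunday: 2025-07-13.
Next Tuesday: 2025-07-15.
Next Wednesday: 2025-07-16.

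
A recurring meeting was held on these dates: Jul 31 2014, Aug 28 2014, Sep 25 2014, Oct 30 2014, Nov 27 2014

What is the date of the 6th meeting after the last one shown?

These are Thursdays with 28, 28, 35, 28-day gaps.
Each is the final Thursday of its month — Jul 31 2014 is past the 28th, so '4th Thursday' doesn't fit.
December 2014 ends with Thursday Dec 25 2014.
Last Thursday of January 2015: Jan 29 2015.
Last Thursday of February 2015: Feb 26 2015.
March 2015 ends with Thursday Mar 26 2015.
April 2015 ends with Thursday Apr 30 2015.
May 2015 ends with Thursday May 28 2015.

May 28 2015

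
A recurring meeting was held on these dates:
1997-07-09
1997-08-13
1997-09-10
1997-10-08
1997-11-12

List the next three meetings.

Gaps: 35, 28, 28, 35 days — a mix of 28 and 35. Every date is a Wednesday.
Each is the 2nd Wednesday of its month.
December 1997 — 2nd Wednesday is 1997-12-10.
January 1998 — 2nd Wednesday is 1998-01-14.
2nd Wednesday of February 1998: 1998-02-11.

1997-12-10, 1998-01-14, 1998-02-11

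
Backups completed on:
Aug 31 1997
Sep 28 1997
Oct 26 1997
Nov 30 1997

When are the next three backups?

All Sundays; the gaps (28, 28, 35) vary with month length.
This is the last Sunday of each month.
December 1997 ends with Sunday Dec 28 1997.
Last Sunday of January 1998: Jan 25 1998.
February 1998 ends with Sunday Feb 22 1998.

Dec 28 1997, Jan 25 1998, Feb 22 1998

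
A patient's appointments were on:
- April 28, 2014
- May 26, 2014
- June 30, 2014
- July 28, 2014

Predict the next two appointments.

Every date is a Monday; gaps 28, 35, 28 days.
Each is the last Monday of its month (at least one falls on the 29th or later, ruling out '4th Monday').
August 2014 ends with Monday August 25, 2014.
September 2014 ends with Monday September 29, 2014.

August 25, 2014; September 29, 2014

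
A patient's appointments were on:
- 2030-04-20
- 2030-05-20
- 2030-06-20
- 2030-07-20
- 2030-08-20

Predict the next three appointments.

2030-09-20, 2030-10-20, 2030-11-20

The day-of-month is always 20 (30, 31, 30, 31 days between events).
So this recurs on the 20th of each month.
September 2030: 2030-09-20.
Next: October 2030 → 2030-10-20.
November 2030: 2030-11-20.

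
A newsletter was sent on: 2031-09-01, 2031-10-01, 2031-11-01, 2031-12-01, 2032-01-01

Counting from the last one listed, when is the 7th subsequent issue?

Each date is the 1st; the gaps (30, 31, 30, 31) track the month lengths.
The rule is the 1st of each month.
Next: February 2032 → 2032-02-01.
March 2032: 2032-03-01.
Next: April 2032 → 2032-04-01.
May 2032: 2032-05-01.
Next: June 2032 → 2032-06-01.
Next: July 2032 → 2032-07-01.
Next: August 2032 → 2032-08-01.

2032-08-01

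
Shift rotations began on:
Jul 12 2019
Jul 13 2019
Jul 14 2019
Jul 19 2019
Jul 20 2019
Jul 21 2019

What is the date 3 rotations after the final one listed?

Jul 28 2019

Every event lands on a Friday or Saturday or Sunday (gaps cycle 1, 1, 5, 1, 1).
So the schedule is: every Friday, Saturday and Sunday.
The following Friday is Jul 26 2019.
The following Saturday is Jul 27 2019.
Next Sunday: Jul 28 2019.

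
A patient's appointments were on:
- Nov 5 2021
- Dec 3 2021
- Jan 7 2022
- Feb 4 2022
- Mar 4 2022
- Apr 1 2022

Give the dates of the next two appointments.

May 6 2022, Jun 3 2022

These are Fridays at 28- or 35-day spacing (28, 35, 28, 28, 28).
The pattern: 1st Friday of the month.
May 2022 — 1st Friday is May 6 2022.
1st Friday of June 2022: Jun 3 2022.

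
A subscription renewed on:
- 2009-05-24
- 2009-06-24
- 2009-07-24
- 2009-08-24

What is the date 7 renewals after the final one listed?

2010-03-24

Gaps: 31, 30, 31 days — not constant. Every event is on the 24th of the month.
Pattern: the 24th of each month.
Next: September 2009 → 2009-09-24.
October 2009: 2009-10-24.
Next: November 2009 → 2009-11-24.
Next: December 2009 → 2009-12-24.
Next: January 2010 → 2010-01-24.
Next: February 2010 → 2010-02-24.
March 2010: 2010-03-24.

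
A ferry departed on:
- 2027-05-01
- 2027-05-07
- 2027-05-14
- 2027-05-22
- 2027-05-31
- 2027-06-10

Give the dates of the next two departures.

Gaps: 6, 7, 8, 9, 10 days — each gap is 1 larger than the previous one.
Next gap: 11 days. 2027-06-10 + 11 days = 2027-06-21.
Next gap: 12 days. 2027-06-21 + 12 days = 2027-07-03.

2027-06-21, 2027-07-03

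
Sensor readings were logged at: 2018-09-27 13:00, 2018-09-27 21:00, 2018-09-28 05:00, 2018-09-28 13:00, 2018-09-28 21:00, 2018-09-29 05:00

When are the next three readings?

2018-09-29 13:00, 2018-09-29 21:00, 2018-09-30 05:00

The interval is a steady 8 hours (8, 8, 8, 8, 8).
2018-09-29 05:00 + 8 h = 2018-09-29 13:00.
2018-09-29 13:00 + 8 h = 2018-09-29 21:00.
2018-09-29 21:00 + 8 h = 2018-09-30 05:00.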